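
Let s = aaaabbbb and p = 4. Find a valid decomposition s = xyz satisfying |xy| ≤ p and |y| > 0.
x = '', y = 'aaa', z = 'abbbb'

For s = aaaabbbb and p = 4, one valid decomposition is:
- x = '' (length 0)
- y = 'aaa' (length 3)
- z = 'abbbb' (length 5)

Verification:
- xyz = '' + 'aaa' + 'abbbb' = aaaabbbb ✓
- |xy| = 3 ≤ 4 ✓
- |y| = 3 > 0 ✓

All pumping lemma constraints are satisfied.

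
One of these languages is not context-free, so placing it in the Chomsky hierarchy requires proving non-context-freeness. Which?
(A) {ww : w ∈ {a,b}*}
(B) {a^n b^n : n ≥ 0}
(A) {ww : w ∈ {a,b}*}

(A) {ww : w ∈ {a,b}*} requires the CFL pumping lemma.

- {a^n b^n : n ≥ 0} is context-free (but not regular)
  • Can be shown non-regular with the regular pumping lemma
  • After pumping, the number of a's and b's become unequal

- {ww : w ∈ {a,b}*} is NOT context-free
  • Requires the CFL pumping lemma to prove
  • Cannot verify equality of two arbitrary substrings

The CFL pumping lemma is "stronger" in that it can prove non-membership
in the larger class of context-free languages.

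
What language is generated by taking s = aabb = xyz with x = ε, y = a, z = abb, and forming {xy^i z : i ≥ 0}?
{xy^i z : i ≥ 0} = {a^(i+1) b^2 : i ≥ 0} = {abb, aabb, aaabb, ...}

With x = ε, y = a, z = abb: Starting with aabb and pumping the first 'a' (z = abb keeps the second 'a'), we get strings with i+1 a's followed by 2 b's for i = 0, 1, 2, ...; note bb is not produced because z always contributes one a.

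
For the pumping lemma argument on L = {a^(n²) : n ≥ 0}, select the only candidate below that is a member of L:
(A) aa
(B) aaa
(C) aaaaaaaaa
(C) aaaaaaaaa

The pumping lemma is applied to a string s that lies in L, so first check membership of each option:
- (A) aa has length 2, strictly between 1² = 1 and 2² = 4, so it is not in L ✗
- (B) aaa has length 3, strictly between 1² = 1 and 2² = 4, so it is not in L ✗
- (C) aaaaaaaaa has length 9 = 3², a perfect square, so it is in L ✓

Only (C) aaaaaaaaa is in L, so it is the only candidate that could play the role of s.
(In a complete proof one picks s in terms of the pumping length p so that |s| ≥ p is guaranteed; a fixed string like aaaaaaaaa illustrates the shape of such an s.)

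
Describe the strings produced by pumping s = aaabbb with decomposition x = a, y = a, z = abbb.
{xy^i z : i ≥ 0} = {a^(2+i) b^3 : i ≥ 0} = {aabbb, aaabbb, aaaabbb, ...}

With x = a, y = a, z = abbb: Starting with aaabbb and pumping the second 'a', we get strings with 2+i a's followed by 3 b's for i = 0, 1, 2, ...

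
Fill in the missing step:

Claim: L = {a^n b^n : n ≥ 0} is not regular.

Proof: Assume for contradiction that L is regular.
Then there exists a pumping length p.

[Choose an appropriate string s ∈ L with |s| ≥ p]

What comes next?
s = a^p b^p

This string is in L (has equal a's and b's) and has length 2p ≥ p.
Any decomposition xyz with |xy| ≤ p means y consists only of a's,
so pumping will unbalance the counts.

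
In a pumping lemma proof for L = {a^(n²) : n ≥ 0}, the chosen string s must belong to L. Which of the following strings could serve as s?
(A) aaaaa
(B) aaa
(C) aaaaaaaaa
(C) aaaaaaaaa

The pumping lemma is applied to a string s that lies in L, so first check membership of each option:
- (A) aaaaa has length 5, strictly between 2² = 4 and 3² = 9, so it is not in L ✗
- (B) aaa has length 3, strictly between 1² = 1 and 2² = 4, so it is not in L ✗
- (C) aaaaaaaaa has length 9 = 3², a perfect square, so it is in L ✓

Only (C) aaaaaaaaa is in L, so it is the only candidate that could play the role of s.
(In a complete proof one picks s in terms of the pumping length p so that |s| ≥ p is guaranteed; a fixed string like aaaaaaaaa illustrates the shape of such an s.)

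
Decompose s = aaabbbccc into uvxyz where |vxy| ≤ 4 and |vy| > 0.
u='aa', v='a', x='bb', y='b', z='ccc'

For s = aaabbbccc with pumping length p = 4:

One valid decomposition:
- u = 'aa'
- v = 'a'
- x = 'bb'
- y = 'b'
- z = 'ccc'

Verification:
- uvxyz = 'aa' + 'a' + 'bb' + 'b' + 'ccc' = aaabbbccc ✓
- |vxy| = |'abbb'| = 4 ≤ 4 ✓
- |vy| = |'ab'| = 2 > 0 ✓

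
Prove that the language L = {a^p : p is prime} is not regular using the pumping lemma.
Assume for contradiction that L is regular, and let p ≥ 1 be the pumping length given by the pumping lemma.
Choose a prime q with q ≥ p (one exists because there are infinitely many primes) and let s = a^q. Then s ∈ L and |s| = q ≥ p.
By the pumping lemma, s = xyz for some x, y, z with |xy| ≤ p, |y| ≥ 1, and xy^i z ∈ L for every i ≥ 0.
Here y = a^k for some k with 1 ≤ k ≤ p, and xy^i z = a^(q + (i − 1)k) for every i ≥ 0.

Take i = q + 1: |xy^(q+1) z| = q + qk = q(k + 1).
Both factors satisfy q ≥ 2 and k + 1 ≥ 2, so q(k + 1) is composite, and xy^(q+1) z ∉ L.

This contradicts the pumping lemma, which requires xy^i z ∈ L for all i ≥ 0.
Hence L = {a^p : p is prime} is not regular. ∎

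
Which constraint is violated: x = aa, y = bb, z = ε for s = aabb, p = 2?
Violated: |xy| ≤ p

The decomposition x = aa, y = bb, z = ε for s = aabb with p = 2
violates the constraint: |xy| ≤ p

|xy| = |aabb| = 4 > 2 = p. The decomposition puts too many characters in xy.

Pumping lemma constraints:
1. xyz = s (decomposition is valid)
2. |xy| ≤ p
3. |y| > 0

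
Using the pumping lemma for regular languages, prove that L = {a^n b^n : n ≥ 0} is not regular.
Assume for contradiction that L is regular, and let p ≥ 1 be the pumping length given by the pumping lemma.
Choose s = a^p b^p. Then s ∈ L and |s| = 2p ≥ p.
By the pumping lemma, s = xyz for some x, y, z with |xy| ≤ p, |y| ≥ 1, and xy^i z ∈ L for every i ≥ 0.
Since |xy| ≤ p and the first p symbols of s are all a's, we must have y = a^k for some k with 1 ≤ k ≤ p.

Take i = 0: xy⁰z = a^(p − k) b^p.
This string has p − k a's but p b's, and p − k < p because k ≥ 1. So xy⁰z ∉ L.

This contradicts the pumping lemma, which requires xy^i z ∈ L for all i ≥ 0.
Hence L = {a^n b^n : n ≥ 0} is not regular. ∎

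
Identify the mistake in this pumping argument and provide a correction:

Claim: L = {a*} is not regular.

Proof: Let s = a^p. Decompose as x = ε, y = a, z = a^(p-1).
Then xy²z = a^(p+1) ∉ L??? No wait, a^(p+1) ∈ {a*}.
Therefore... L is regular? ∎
Error: The proof attempts to show a*  is not regular, but a* IS regular!

Correction: a* is a regular language (recognized by a simple DFA with one accepting state and self-loop on 'a'). The pumping lemma can only prove non-regularity, not regularity. For regular languages, pumping always works.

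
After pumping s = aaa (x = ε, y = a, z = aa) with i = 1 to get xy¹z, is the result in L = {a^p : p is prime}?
Yes

xy¹z = ε · a · aa = aaa.
aaa has length 3, which is prime, so it is in L.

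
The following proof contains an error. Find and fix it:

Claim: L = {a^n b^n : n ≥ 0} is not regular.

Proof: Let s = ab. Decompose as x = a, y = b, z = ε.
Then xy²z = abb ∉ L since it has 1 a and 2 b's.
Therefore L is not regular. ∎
Error: The string s = ab might be shorter than the pumping length p.

Correction: Choose s = a^p b^p to ensure |s| ≥ p. Also, the decomposition is wrong: with |xy| ≤ p, y cannot include b's when s starts with p a's.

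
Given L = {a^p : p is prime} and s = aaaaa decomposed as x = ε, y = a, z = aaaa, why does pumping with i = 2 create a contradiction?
xy²z = aaaaaa ∉ L

Pumping with i = 2 replaces y = a by y² = aa:
- Original: s = xyz = aaaaa; aaaaa has length 5, which is prime, so it is in L
- Pumped: xy²z = ε · aa · aaaa = aaaaaa
- aaaaaa has length 6 = 2 × 3, which is not prime, so it is not in L

The pumping lemma would require xy²z ∈ L, so this decomposition yields a contradiction.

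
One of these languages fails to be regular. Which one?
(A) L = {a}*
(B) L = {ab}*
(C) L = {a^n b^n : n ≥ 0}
(C) {a^n b^n : n ≥ 0}

(C) L = {a^n b^n : n ≥ 0} is NOT regular.

The pumping lemma can be used to prove this:
After pumping, the number of a's and b's become unequal

The other languages are regular because they can be recognized by finite automata.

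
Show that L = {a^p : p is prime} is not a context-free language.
Assume for contradiction that L is context-free, and let p ≥ 1 be the pumping length given by the pumping lemma for CFLs.
Choose a prime q with q ≥ p and let s = a^q. Then s ∈ L and |s| = q ≥ p.
By the CFL pumping lemma, s = uvxyz for some u, v, x, y, z with |vxy| ≤ p, |vy| ≥ 1, and uv^i xy^i z ∈ L for every i ≥ 0.
All symbols are a's, so only lengths matter: let k = |vy|, with 1 ≤ k ≤ p. Then |uv^i xy^i z| = q + (i − 1)k.

Take i = q + 1: the length is q + qk = q(k + 1).
Both factors satisfy q ≥ 2 and k + 1 ≥ 2, so q(k + 1) is composite and uv^(q+1) xy^(q+1) z ∉ L.

This contradicts the CFL pumping lemma, which requires uv^i xy^i z ∈ L for all i ≥ 0.
Hence L = {a^p : p is prime} is not context-free. ∎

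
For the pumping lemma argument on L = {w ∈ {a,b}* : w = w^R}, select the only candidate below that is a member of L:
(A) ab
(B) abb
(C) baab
(C) baab

The pumping lemma is applied to a string s that lies in L, so first check membership of each option:
- (A) ab reversed is ba ≠ ab, so it is not a palindrome and is not in L ✗
- (B) abb reversed is bba ≠ abb, so it is not a palindrome and is not in L ✗
- (C) baab reversed is baab, the same string, so it is a palindrome and is in L ✓

Only (C) baab is in L, so it is the only candidate that could play the role of s.
(In a complete proof one picks s in terms of the pumping length p so that |s| ≥ p is guaranteed; a fixed string like baab illustrates the shape of such an s.)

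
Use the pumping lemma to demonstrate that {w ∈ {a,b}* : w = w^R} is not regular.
Assume for contradiction that L is regular, and let p ≥ 1 be the pumping length given by the pumping lemma.
Choose s = a^p b a^p. Then s ∈ L (it reads the same in both directions) and |s| = 2p + 1 ≥ p.
By the pumping lemma, s = xyz for some x, y, z with |xy| ≤ p, |y| ≥ 1, and xy^i z ∈ L for every i ≥ 0.
Since |xy| ≤ p and the first p symbols of s are all a's, y = a^k for some k with 1 ≤ k ≤ p.

Take i = 0: xy⁰z = a^(p − k) b a^p.
Its reversal is a^p b a^(p − k). These differ because the block of a's before the unique b has length p − k in one and p in the other, and p − k ≠ p since k ≥ 1. So xy⁰z is not a palindrome, i.e. xy⁰z ∉ L.

This contradicts the pumping lemma, which requires xy^i z ∈ L for all i ≥ 0.
Hence L = {w ∈ {a,b}* : w = w^R} is not regular. ∎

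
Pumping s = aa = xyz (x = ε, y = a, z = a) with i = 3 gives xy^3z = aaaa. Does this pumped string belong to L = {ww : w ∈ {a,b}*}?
Yes

xy³z = ε · aaa · a = aaaa.
aaaa splits into halves aa · aa, which are equal, so it is in L (w = aa).
(A single pumped string landing in L is not a contradiction by itself; a non-regularity proof needs some i for which xy^i z ∉ L, for every admissible decomposition.)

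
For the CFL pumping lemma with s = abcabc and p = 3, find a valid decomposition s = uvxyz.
u='ab', v='c', x='a', y='b', z='c'

For s = abcabc with pumping length p = 3:

One valid decomposition:
- u = 'ab'
- v = 'c'
- x = 'a'
- y = 'b'
- z = 'c'

Verification:
- uvxyz = 'ab' + 'c' + 'a' + 'b' + 'c' = abcabc ✓
- |vxy| = |'cab'| = 3 ≤ 3 ✓
- |vy| = |'cb'| = 2 > 0 ✓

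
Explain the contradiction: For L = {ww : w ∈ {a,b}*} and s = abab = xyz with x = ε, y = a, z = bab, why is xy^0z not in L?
xy⁰z = bab ∉ L

Pumping with i = 0 replaces y = a by y⁰ = ε:
- Original: s = xyz = abab; abab splits into halves ab · ab, which are equal, so it is in L (w = ab)
- Pumped: xy⁰z = ε · ε · bab = bab
- bab has odd length 3, so it cannot be written as ww and is not in L

The pumping lemma would require xy⁰z ∈ L, so this decomposition yields a contradiction.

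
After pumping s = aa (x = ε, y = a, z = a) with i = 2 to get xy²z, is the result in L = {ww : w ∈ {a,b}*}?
No

xy²z = ε · aa · a = aaa.
aaa has odd length 3, so it cannot be written as ww and is not in L.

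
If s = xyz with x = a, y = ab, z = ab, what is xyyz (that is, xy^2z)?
aababab

Given x = 'a', y = 'ab', z = 'ab' and i = 2:

xy^2z = x + y·y·...·y (2 times) + z
       = 'a' + 'ab'^2 + 'ab'
       = 'a' + 'abab' + 'ab'
       = 'aababab'

The pumped string is 'aababab' with length 7.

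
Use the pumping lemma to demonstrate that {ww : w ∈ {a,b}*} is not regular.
Assume for contradiction that L is regular, and let p ≥ 1 be the pumping length given by the pumping lemma.
Choose s = a^p b a^p b. Then s ∈ L (take w = a^p b) and |s| = 2p + 2 ≥ p.
By the pumping lemma, s = xyz for some x, y, z with |xy| ≤ p, |y| ≥ 1, and xy^i z ∈ L for every i ≥ 0.
Since |xy| ≤ p and the first p symbols of s are all a's, y = a^k for some k with 1 ≤ k ≤ p.

Take i = 2: t = xy²z = a^(p + k) b a^p b.
Suppose t = uu for some string u. The string t contains exactly two b's and ends in b, so u contains exactly one b and ends in b; hence u = a^j b for some j, and uu = a^j b a^j b. Comparing with t = a^(p + k) b a^p b forces j = p + k (first block) and j = p (second block), which is impossible since k ≥ 1. So t ∉ L.

This contradicts the pumping lemma, which requires xy^i z ∈ L for all i ≥ 0.
Hence L = {ww : w ∈ {a,b}*} is not regular. ∎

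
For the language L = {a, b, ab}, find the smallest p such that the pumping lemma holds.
p = 3

For a finite language L, the pumping lemma holds vacuously if p > max|s| for s ∈ L.

The longest string in L = {a, b, ab} has length 2.
If p = 3, then no string s ∈ L has |s| ≥ p, so the condition is vacuously true.

The minimum pumping length is p = 3.

Why no smaller p works: for any p ≤ 2, the longest string s ∈ L has |s| = 2 ≥ p, so it would
have to be pumpable; but pumping up (i = 2, 3, ...) produces ever longer strings, which cannot all lie in the
finite language L. So the pumping property fails for every p ≤ 2.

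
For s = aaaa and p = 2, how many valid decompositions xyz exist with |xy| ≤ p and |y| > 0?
3

For s = 'aaaa' with pumping length p = 2:

Constraints: |xy| ≤ 2, |y| > 0

Valid decompositions (|xy| ≤ p, |y| ≥ 1):
  • x='', y='a', z='aaa'
  • x='a', y='a', z='aa'
  • x='', y='aa', z='aa'

Total count: 3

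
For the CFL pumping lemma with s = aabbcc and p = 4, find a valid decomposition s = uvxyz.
u='a', v='a', x='bb', y='c', z='c'

For s = aabbcc with pumping length p = 4:

One valid decomposition:
- u = 'a'
- v = 'a'
- x = 'bb'
- y = 'c'
- z = 'c'

Verification:
- uvxyz = 'a' + 'a' + 'bb' + 'c' + 'c' = aabbcc ✓
- |vxy| = |'abbc'| = 4 ≤ 4 ✓
- |vy| = |'ac'| = 2 > 0 ✓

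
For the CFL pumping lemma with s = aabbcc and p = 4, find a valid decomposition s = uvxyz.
u='a', v='a', x='bb', y='c', z='c'

For s = aabbcc with pumping length p = 4:

One valid decomposition:
- u = 'a'
- v = 'a'
- x = 'bb'
- y = 'c'
- z = 'c'

Verification:
- uvxyz = 'a' + 'a' + 'bb' + 'c' + 'c' = aabbcc ✓
- |vxy| = |'abbc'| = 4 ≤ 4 ✓
- |vy| = |'ac'| = 2 > 0 ✓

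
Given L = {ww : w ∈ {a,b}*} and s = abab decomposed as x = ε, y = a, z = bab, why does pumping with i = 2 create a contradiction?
xy²z = aabab ∉ L

Pumping with i = 2 replaces y = a by y² = aa:
- Original: s = xyz = abab; abab splits into halves ab · ab, which are equal, so it is in L (w = ab)
- Pumped: xy²z = ε · aa · bab = aabab
- aabab has odd length 5, so it cannot be written as ww and is not in L

The pumping lemma would require xy²z ∈ L, so this decomposition yields a contradiction.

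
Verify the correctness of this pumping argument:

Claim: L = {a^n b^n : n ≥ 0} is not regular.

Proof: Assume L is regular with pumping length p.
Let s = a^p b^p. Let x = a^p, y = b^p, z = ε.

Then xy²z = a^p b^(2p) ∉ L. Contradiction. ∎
The proof is INCORRECT.

Error: The decomposition violates |xy| ≤ p.
With x = a^p and y = b^p, we have |xy| = 2p > p.
The pumping lemma requires |xy| ≤ p, so y must be within the first p characters.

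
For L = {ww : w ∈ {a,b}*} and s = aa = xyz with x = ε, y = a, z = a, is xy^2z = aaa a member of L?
No

xy²z = ε · aa · a = aaa.
aaa has odd length 3, so it cannot be written as ww and is not in L.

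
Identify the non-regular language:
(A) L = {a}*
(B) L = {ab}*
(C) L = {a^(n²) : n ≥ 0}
(C) {a^(n²) : n ≥ 0}

(C) L = {a^(n²) : n ≥ 0} is NOT regular.

The pumping lemma can be used to prove this:
After pumping, length is no longer a perfect square

The other languages are regular because they can be recognized by finite automata.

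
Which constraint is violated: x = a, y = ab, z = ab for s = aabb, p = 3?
Violated: xyz = s

The decomposition x = a, y = ab, z = ab for s = aabb with p = 3
violates the constraint: xyz = s

xyz = 'a' + 'ab' + 'ab' = 'aabab' ≠ 'aabb' = s. The decomposition doesn't reconstruct s.

Pumping lemma constraints:
1. xyz = s (decomposition is valid)
2. |xy| ≤ p
3. |y| > 0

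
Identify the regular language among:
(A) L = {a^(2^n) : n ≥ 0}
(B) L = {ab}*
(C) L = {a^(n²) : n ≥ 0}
(B) {ab}*

(B) L = {ab}* is regular.

This can be recognized by a finite automaton (DFA/NFA).
Regular expressions like {ab}* define regular languages.

The other choices are not regular:
- {a^(n²) : n ≥ 0}: After pumping, length is no longer a perfect square
- {a^(2^n) : n ≥ 0}: After pumping, length is no longer a power of 2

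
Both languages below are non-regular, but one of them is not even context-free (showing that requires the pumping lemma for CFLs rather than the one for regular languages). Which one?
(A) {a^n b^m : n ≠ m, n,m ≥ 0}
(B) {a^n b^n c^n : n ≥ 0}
(B) {a^n b^n c^n : n ≥ 0}

(B) {a^n b^n c^n : n ≥ 0} requires the CFL pumping lemma.

- {a^n b^m : n ≠ m, n,m ≥ 0} is context-free (but not regular)
  • Can be shown non-regular with the regular pumping lemma
  • After pumping a's, we can make n = m

- {a^n b^n c^n : n ≥ 0} is NOT context-free
  • Requires the CFL pumping lemma to prove
  • Cannot maintain three equal counts simultaneously

The CFL pumping lemma is "stronger" in that it can prove non-membership
in the larger class of context-free languages.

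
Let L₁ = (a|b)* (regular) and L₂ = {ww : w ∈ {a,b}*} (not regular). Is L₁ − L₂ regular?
No — L₁ − L₂ is not regular.

L₁ − L₂ is the complement of {ww} within {a,b}*. If it were regular, its complement {ww} would be regular as well (regular languages are closed under complement) — contradiction. So L₁ − L₂ is not regular.

Note that the bare facts "L₁ regular, L₂ non-regular" do not settle the question by themselves: the closure of regular languages under ∪, ∩, complement and difference applies only when BOTH operands are regular. With a non-regular operand the result can come out regular or non-regular depending on the specific languages, so one has to work out L₁ − L₂ for this particular pair, as above.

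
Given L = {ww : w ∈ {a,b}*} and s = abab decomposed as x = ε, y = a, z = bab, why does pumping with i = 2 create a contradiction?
xy²z = aabab ∉ L

Pumping with i = 2 replaces y = a by y² = aa:
- Original: s = xyz = abab; abab splits into halves ab · ab, which are equal, so it is in L (w = ab)
- Pumped: xy²z = ε · aa · bab = aabab
- aabab has odd length 5, so it cannot be written as ww and is not in L

The pumping lemma would require xy²z ∈ L, so this decomposition yields a contradiction.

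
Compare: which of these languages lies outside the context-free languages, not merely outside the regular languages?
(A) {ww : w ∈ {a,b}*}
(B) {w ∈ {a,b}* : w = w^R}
(A) {ww : w ∈ {a,b}*}

(A) {ww : w ∈ {a,b}*} requires the CFL pumping lemma.

- {w ∈ {a,b}* : w = w^R} is context-free (but not regular)
  • Can be shown non-regular with the regular pumping lemma
  • After pumping, the string is no longer symmetric

- {ww : w ∈ {a,b}*} is NOT context-free
  • Requires the CFL pumping lemma to prove
  • Cannot verify equality of two arbitrary substrings

The CFL pumping lemma is "stronger" in that it can prove non-membership
in the larger class of context-free languages.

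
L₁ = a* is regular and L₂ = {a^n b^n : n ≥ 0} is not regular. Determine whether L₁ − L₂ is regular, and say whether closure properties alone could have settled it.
Yes — L₁ − L₂ is regular.

The only string of a* that lies in {a^n b^n} is ε, so L₁ − L₂ = a* − {ε} = a⁺ = aa*, which is regular.

Note that the bare facts "L₁ regular, L₂ non-regular" do not settle the question by themselves: the closure of regular languages under ∪, ∩, complement and difference applies only when BOTH operands are regular. With a non-regular operand the result can come out regular or non-regular depending on the specific languages, so one has to work out L₁ − L₂ for this particular pair, as above.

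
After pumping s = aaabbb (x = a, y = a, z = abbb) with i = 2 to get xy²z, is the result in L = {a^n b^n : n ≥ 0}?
No

xy²z = a · aa · abbb = aaaabbb.
aaaabbb has 4 a's and 3 b's; 4 ≠ 3, so it is not in L.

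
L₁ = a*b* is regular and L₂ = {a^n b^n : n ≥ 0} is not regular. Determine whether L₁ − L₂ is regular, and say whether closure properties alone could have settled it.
No — L₁ − L₂ is not regular.

a*b* − {a^n b^n} = {a^n b^m : n ≠ m}. If this were regular, then its complement intersected with a*b*, namely {a^n b^n : n ≥ 0}, would be regular too (closure under complement and intersection) — contradiction. So L₁ − L₂ is not regular.

Note that the bare facts "L₁ regular, L₂ non-regular" do not settle the question by themselves: the closure of regular languages under ∪, ∩, complement and difference applies only when BOTH operands are regular. With a non-regular operand the result can come out regular or non-regular depending on the specific languages, so one has to work out L₁ − L₂ for this particular pair, as above.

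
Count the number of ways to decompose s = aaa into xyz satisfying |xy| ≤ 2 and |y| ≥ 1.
3

For s = 'aaa' with pumping length p = 2:

Constraints: |xy| ≤ 2, |y| > 0

Valid decompositions (|xy| ≤ p, |y| ≥ 1):
  • x='', y='a', z='aa'
  • x='a', y='a', z='a'
  • x='', y='aa', z='a'

Total count: 3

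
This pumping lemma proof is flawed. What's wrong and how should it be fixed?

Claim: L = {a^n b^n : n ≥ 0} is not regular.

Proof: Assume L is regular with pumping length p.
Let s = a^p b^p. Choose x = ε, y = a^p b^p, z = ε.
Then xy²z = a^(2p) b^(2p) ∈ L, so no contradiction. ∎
Error: The decomposition violates |xy| ≤ p. With y = a^p b^p, |xy| = |y| = 2p > p. (The proof also miscomputes xy²z, which would be a^p b^p a^p b^p rather than a^(2p) b^(2p), and it wrongly treats one harmless decomposition as settling the matter — the prover does not get to choose the decomposition.)

Correction: The pumping lemma requires |xy| ≤ p, and the argument must handle every decomposition satisfying |xy| ≤ p, |y| ≥ 1. Since s starts with p a's, any such y consists only of a's, say y = a^k with k ≥ 1. Then xy²z = a^(p+k) b^p has unequal numbers of a's and b's, so xy²z ∉ L — the required contradiction.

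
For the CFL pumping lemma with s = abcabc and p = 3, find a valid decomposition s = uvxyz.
u='ab', v='c', x='a', y='b', z='c'

For s = abcabc with pumping length p = 3:

One valid decomposition:
- u = 'ab'
- v = 'c'
- x = 'a'
- y = 'b'
- z = 'c'

Verification:
- uvxyz = 'ab' + 'c' + 'a' + 'b' + 'c' = abcabc ✓
- |vxy| = |'cab'| = 3 ≤ 3 ✓
- |vy| = |'cb'| = 2 > 0 ✓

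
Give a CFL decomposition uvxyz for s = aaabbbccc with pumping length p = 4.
u='aa', v='a', x='bb', y='b', z='ccc'

For s = aaabbbccc with pumping length p = 4:

One valid decomposition:
- u = 'aa'
- v = 'a'
- x = 'bb'
- y = 'b'
- z = 'ccc'

Verification:
- uvxyz = 'aa' + 'a' + 'bb' + 'b' + 'ccc' = aaabbbccc ✓
- |vxy| = |'abbb'| = 4 ≤ 4 ✓
- |vy| = |'ab'| = 2 > 0 ✓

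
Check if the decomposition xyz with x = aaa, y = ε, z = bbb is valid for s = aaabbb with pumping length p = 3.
Violated: |y| > 0

The decomposition x = aaa, y = ε, z = bbb for s = aaabbb with p = 3
violates the constraint: |y| > 0

|y| = 0, but the pumping lemma requires |y| > 0 (y must be non-empty).

Pumping lemma constraints:
1. xyz = s (decomposition is valid)
2. |xy| ≤ p
3. |y| > 0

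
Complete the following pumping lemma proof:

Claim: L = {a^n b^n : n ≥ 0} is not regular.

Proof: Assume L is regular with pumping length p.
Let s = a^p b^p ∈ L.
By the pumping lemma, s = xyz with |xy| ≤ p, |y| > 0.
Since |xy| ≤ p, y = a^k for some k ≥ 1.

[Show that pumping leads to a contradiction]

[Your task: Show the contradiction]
Consider xy²z = a^(p+k) b^p.

Since k ≥ 1, we have p + k > p.
So xy²z has more a's than b's: (p+k) a's vs p b's.
This means xy²z ∉ L because a^n b^n requires equal counts.

This contradicts the pumping lemma which states xy²z ∈ L.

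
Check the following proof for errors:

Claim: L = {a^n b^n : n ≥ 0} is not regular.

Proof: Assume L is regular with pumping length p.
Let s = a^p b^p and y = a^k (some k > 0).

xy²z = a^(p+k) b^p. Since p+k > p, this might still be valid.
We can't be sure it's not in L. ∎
The proof is INCORRECT.

Error: The conclusion is wrong.
xy²z = a^(p+k) b^p is definitely NOT in L because the number of a's (p+k) ≠ number of b's (p).
The proof incorrectly doubts what is actually a valid contradiction.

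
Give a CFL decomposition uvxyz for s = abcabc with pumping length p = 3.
u='ab', v='c', x='a', y='b', z='c'

For s = abcabc with pumping length p = 3:

One valid decomposition:
- u = 'ab'
- v = 'c'
- x = 'a'
- y = 'b'
- z = 'c'

Verification:
- uvxyz = 'ab' + 'c' + 'a' + 'b' + 'c' = abcabc ✓
- |vxy| = |'cab'| = 3 ≤ 3 ✓
- |vy| = |'cb'| = 2 > 0 ✓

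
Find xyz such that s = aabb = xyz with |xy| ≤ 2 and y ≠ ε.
x = '', y = 'a', z = 'abb'

For s = aabb and p = 2, one valid decomposition is:
- x = '' (length 0)
- y = 'a' (length 1)
- z = 'abb' (length 3)

Verification:
- xyz = '' + 'a' + 'abb' = aabb ✓
- |xy| = 1 ≤ 2 ✓
- |y| = 1 > 0 ✓

All pumping lemma constraints are satisfied.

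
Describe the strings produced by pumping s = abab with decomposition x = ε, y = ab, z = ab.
{xy^i z : i ≥ 0} = {(ab)^(i+1) : i ≥ 0} = {ab, abab, ababab, ...}

With x = ε, y = ab, z = ab: Pumping 'ab' gives strings of alternating a's and b's.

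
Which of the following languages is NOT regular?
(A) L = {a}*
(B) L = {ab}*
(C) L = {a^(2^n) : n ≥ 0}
(C) {a^(2^n) : n ≥ 0}

(C) L = {a^(2^n) : n ≥ 0} is NOT regular.

The pumping lemma can be used to prove this:
After pumping, length is no longer a power of 2

The other languages are regular because they can be recognized by finite automata.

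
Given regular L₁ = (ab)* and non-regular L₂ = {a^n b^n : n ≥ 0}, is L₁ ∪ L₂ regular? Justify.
No — L₁ ∪ L₂ is not regular.

Let U = (ab)* ∪ {a^n b^n}. If U were regular, then U ∩ aa*bb* would be regular (closure under intersection with a regular language). But (ab)* ∩ aa*bb* = {ab} and {a^n b^n} ∩ aa*bb* = {a^n b^n : n ≥ 1}, so U ∩ aa*bb* = {a^n b^n : n ≥ 1}, which is not regular. Hence U is not regular.

Note that the bare facts "L₁ regular, L₂ non-regular" do not settle the question by themselves: the closure of regular languages under ∪, ∩, complement and difference applies only when BOTH operands are regular. With a non-regular operand the result can come out regular or non-regular depending on the specific languages, so one has to work out L₁ ∪ L₂ for this particular pair, as above.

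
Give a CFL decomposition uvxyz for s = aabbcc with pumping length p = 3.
u='aa', v='b', x='b', y='c', z='c'

For s = aabbcc with pumping length p = 3:

One valid decomposition:
- u = 'aa'
- v = 'b'
- x = 'b'
- y = 'c'
- z = 'c'

Verification:
- uvxyz = 'aa' + 'b' + 'b' + 'c' + 'c' = aabbcc ✓
- |vxy| = |'bbc'| = 3 ≤ 3 ✓
- |vy| = |'bc'| = 2 > 0 ✓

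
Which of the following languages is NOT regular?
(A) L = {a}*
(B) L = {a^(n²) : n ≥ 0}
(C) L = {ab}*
(B) {a^(n²) : n ≥ 0}

(B) L = {a^(n²) : n ≥ 0} is NOT regular.

The pumping lemma can be used to prove this:
After pumping, length is no longer a perfect square

The other languages are regular because they can be recognized by finite automata.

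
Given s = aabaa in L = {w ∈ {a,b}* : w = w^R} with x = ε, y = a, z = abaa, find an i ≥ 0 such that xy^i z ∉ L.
i = 0

xy⁰z = ε · ε · abaa = abaa; abaa reversed is aaba ≠ abaa, so it is not a palindrome and is not in L.
(Other choices also work, e.g. i = 2, 3; only i = 1 is guaranteed to stay in L since xy¹z = s.)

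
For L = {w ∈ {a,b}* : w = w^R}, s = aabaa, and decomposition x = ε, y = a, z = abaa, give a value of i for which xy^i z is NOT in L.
i = 2

xy²z = ε · aa · abaa = aaabaa; aaabaa reversed is aabaaa ≠ aaabaa, so it is not a palindrome and is not in L.
(Other choices also work, e.g. i = 0, 3; only i = 1 is guaranteed to stay in L since xy¹z = s.)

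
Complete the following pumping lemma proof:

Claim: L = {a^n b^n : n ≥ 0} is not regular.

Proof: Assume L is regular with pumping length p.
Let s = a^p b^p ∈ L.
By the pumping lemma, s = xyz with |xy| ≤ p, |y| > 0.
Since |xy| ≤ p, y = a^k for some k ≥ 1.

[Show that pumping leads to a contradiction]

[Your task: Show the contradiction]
Consider xy²z = a^(p+k) b^p.

Since k ≥ 1, we have p + k > p.
So xy²z has more a's than b's: (p+k) a's vs p b's.
This means xy²z ∉ L because a^n b^n requires equal counts.

This contradicts the pumping lemma which states xy²z ∈ L.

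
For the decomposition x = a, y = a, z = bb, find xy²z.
aaabb

Given x = 'a', y = 'a', z = 'bb' and i = 2:

xy^2z = x + y·y·...·y (2 times) + z
       = 'a' + 'a'^2 + 'bb'
       = 'a' + 'aa' + 'bb'
       = 'aaabb'

The pumped string is 'aaabb' with length 5.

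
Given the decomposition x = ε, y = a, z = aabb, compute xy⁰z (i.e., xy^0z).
aabb

Given x = '', y = 'a', z = 'aabb' and i = 0:

xy^0z = x + y·y·...·y (0 times) + z
       = '' + 'a'^0 + 'aabb'
       = '' + '' + 'aabb'
       = 'aabb'

The pumped string is 'aabb' with length 4.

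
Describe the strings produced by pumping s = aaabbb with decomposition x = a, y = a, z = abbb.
{xy^i z : i ≥ 0} = {a^(2+i) b^3 : i ≥ 0} = {aabbb, aaabbb, aaaabbb, ...}

With x = a, y = a, z = abbb: Starting with aaabbb and pumping the second 'a', we get strings with 2+i a's followed by 3 b's for i = 0, 1, 2, ...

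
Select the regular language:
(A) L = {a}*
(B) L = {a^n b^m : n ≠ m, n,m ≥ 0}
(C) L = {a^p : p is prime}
(A) {a}*

(A) L = {a}* is regular.

This can be recognized by a finite automaton (DFA/NFA).
Regular expressions like {a}* define regular languages.

The other choices are not regular:
- {a^p : p is prime}: After pumping, the length becomes composite
- {a^n b^m : n ≠ m, n,m ≥ 0}: After pumping a's, we can make n = m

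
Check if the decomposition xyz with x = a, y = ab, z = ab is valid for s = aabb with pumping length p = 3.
Violated: xyz = s

The decomposition x = a, y = ab, z = ab for s = aabb with p = 3
violates the constraint: xyz = s

xyz = 'a' + 'ab' + 'ab' = 'aabab' ≠ 'aabb' = s. The decomposition doesn't reconstruct s.

Pumping lemma constraints:
1. xyz = s (decomposition is valid)
2. |xy| ≤ p
3. |y| > 0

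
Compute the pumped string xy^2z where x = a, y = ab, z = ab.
aababab

Given x = 'a', y = 'ab', z = 'ab' and i = 2:

xy^2z = x + y·y·...·y (2 times) + z
       = 'a' + 'ab'^2 + 'ab'
       = 'a' + 'abab' + 'ab'
       = 'aababab'

The pumped string is 'aababab' with length 7.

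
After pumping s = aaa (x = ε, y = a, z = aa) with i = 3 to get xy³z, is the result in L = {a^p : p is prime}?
Yes

xy³z = ε · aaa · aa = aaaaa.
aaaaa has length 5, which is prime, so it is in L.
(A single pumped string landing in L is not a contradiction by itself; a non-regularity proof needs some i for which xy^i z ∉ L, for every admissible decomposition.)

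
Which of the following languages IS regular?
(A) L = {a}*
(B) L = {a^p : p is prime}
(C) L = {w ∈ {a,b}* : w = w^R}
(A) {a}*

(A) L = {a}* is regular.

This can be recognized by a finite automaton (DFA/NFA).
Regular expressions like {a}* define regular languages.

The other choices are not regular:
- {a^p : p is prime}: After pumping, the length becomes composite
- {w ∈ {a,b}* : w = w^R}: After pumping, the string is no longer symmetric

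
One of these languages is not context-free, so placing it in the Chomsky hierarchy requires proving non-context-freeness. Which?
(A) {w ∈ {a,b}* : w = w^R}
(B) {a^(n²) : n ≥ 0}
(B) {a^(n²) : n ≥ 0}

(B) {a^(n²) : n ≥ 0} requires the CFL pumping lemma.

- {w ∈ {a,b}* : w = w^R} is context-free (but not regular)
  • Can be shown non-regular with the regular pumping lemma
  • After pumping, the string is no longer symmetric

- {a^(n²) : n ≥ 0} is NOT context-free
  • Requires the CFL pumping lemma to prove
  • Gaps between squares grow unboundedly

The CFL pumping lemma is "stronger" in that it can prove non-membership
in the larger class of context-free languages.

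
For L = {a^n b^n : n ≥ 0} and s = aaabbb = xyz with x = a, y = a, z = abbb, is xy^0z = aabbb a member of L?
No

xy⁰z = a · ε · abbb = aabbb.
aabbb has 2 a's and 3 b's; 2 ≠ 3, so it is not in L.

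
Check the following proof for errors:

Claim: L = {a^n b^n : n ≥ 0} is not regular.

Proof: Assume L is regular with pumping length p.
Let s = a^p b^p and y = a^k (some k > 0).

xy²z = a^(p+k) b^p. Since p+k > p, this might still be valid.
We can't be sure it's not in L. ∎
The proof is INCORRECT.

Error: The conclusion is wrong.
xy²z = a^(p+k) b^p is definitely NOT in L because the number of a's (p+k) ≠ number of b's (p).
The proof incorrectly doubts what is actually a valid contradiction.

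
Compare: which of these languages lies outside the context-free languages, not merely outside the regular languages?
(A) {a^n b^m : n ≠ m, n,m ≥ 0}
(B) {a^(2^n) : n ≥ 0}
(B) {a^(2^n) : n ≥ 0}

(B) {a^(2^n) : n ≥ 0} requires the CFL pumping lemma.

- {a^n b^m : n ≠ m, n,m ≥ 0} is context-free (but not regular)
  • Can be shown non-regular with the regular pumping lemma
  • After pumping a's, we can make n = m

- {a^(2^n) : n ≥ 0} is NOT context-free
  • Requires the CFL pumping lemma to prove
  • Gaps between powers of 2 grow exponentially

The CFL pumping lemma is "stronger" in that it can prove non-membership
in the larger class of context-free languages.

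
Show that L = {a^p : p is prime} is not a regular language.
Assume for contradiction that L is regular, and let p ≥ 1 be the pumping length given by the pumping lemma.
Choose a prime q with q ≥ p (one exists because there are infinitely many primes) and let s = a^q. Then s ∈ L and |s| = q ≥ p.
By the pumping lemma, s = xyz for some x, y, z with |xy| ≤ p, |y| ≥ 1, and xy^i z ∈ L for every i ≥ 0.
Here y = a^k for some k with 1 ≤ k ≤ p, and xy^i z = a^(q + (i − 1)k) for every i ≥ 0.

Take i = q + 1: |xy^(q+1) z| = q + qk = q(k + 1).
Both factors satisfy q ≥ 2 and k + 1 ≥ 2, so q(k + 1) is composite, and xy^(q+1) z ∉ L.

This contradicts the pumping lemma, which requires xy^i z ∈ L for all i ≥ 0.
Hence L = {a^p : p is prime} is not regular. ∎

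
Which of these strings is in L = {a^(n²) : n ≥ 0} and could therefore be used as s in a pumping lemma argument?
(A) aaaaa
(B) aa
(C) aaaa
(C) aaaa

The pumping lemma is applied to a string s that lies in L, so first check membership of each option:
- (A) aaaaa has length 5, strictly between 2² = 4 and 3² = 9, so it is not in L ✗
- (B) aa has length 2, strictly between 1² = 1 and 2² = 4, so it is not in L ✗
- (C) aaaa has length 4 = 2², a perfect square, so it is in L ✓

Only (C) aaaa is in L, so it is the only candidate that could play the role of s.
(In a complete proof one picks s in terms of the pumping length p so that |s| ≥ p is guaranteed; a fixed string like aaaa illustrates the shape of such an s.)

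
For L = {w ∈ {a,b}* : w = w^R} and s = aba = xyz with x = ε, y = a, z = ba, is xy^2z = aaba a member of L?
No

xy²z = ε · aa · ba = aaba.
aaba reversed is abaa ≠ aaba, so it is not a palindrome and is not in L.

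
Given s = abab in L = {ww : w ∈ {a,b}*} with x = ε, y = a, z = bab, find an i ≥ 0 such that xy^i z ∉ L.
i = 3

xy³z = ε · aaa · bab = aaabab; aaabab has length 6; its halves are aaa and bab, which differ, so it is not in L.
(Other choices also work, e.g. i = 0, 2; only i = 1 is guaranteed to stay in L since xy¹z = s.)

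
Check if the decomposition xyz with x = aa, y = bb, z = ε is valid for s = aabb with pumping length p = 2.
Violated: |xy| ≤ p

The decomposition x = aa, y = bb, z = ε for s = aabb with p = 2
violates the constraint: |xy| ≤ p

|xy| = |aabb| = 4 > 2 = p. The decomposition puts too many characters in xy.

Pumping lemma constraints:
1. xyz = s (decomposition is valid)
2. |xy| ≤ p
3. |y| > 0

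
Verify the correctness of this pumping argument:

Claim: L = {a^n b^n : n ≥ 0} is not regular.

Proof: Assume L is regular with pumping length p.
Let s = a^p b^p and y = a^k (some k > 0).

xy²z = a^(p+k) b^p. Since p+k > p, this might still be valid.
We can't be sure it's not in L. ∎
The proof is INCORRECT.

Error: The conclusion is wrong.
xy²z = a^(p+k) b^p is definitely NOT in L because the number of a's (p+k) ≠ number of b's (p).
The proof incorrectly doubts what is actually a valid contradiction.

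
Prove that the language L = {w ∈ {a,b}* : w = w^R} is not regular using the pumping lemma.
Assume for contradiction that L is regular, and let p ≥ 1 be the pumping length given by the pumping lemma.
Choose s = a^p b a^p. Then s ∈ L (it reads the same in both directions) and |s| = 2p + 1 ≥ p.
By the pumping lemma, s = xyz for some x, y, z with |xy| ≤ p, |y| ≥ 1, and xy^i z ∈ L for every i ≥ 0.
Since |xy| ≤ p and the first p symbols of s are all a's, y = a^k for some k with 1 ≤ k ≤ p.

Take i = 0: xy⁰z = a^(p − k) b a^p.
Its reversal is a^p b a^(p − k). These differ because the block of a's before the unique b has length p − k in one and p in the other, and p − k ≠ p since k ≥ 1. So xy⁰z is not a palindrome, i.e. xy⁰z ∉ L.

This contradicts the pumping lemma, which requires xy^i z ∈ L for all i ≥ 0.
Hence L = {w ∈ {a,b}* : w = w^R} is not regular. ∎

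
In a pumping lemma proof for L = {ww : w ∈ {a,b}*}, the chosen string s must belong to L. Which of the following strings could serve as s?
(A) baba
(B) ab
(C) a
(A) baba

The pumping lemma is applied to a string s that lies in L, so first check membership of each option:
- (A) baba splits into halves ba · ba, which are equal, so it is in L (w = ba) ✓
- (B) ab has length 2; its halves are a and b, which differ, so it is not in L ✗
- (C) a has odd length 1, so it cannot be written as ww and is not in L ✗

Only (A) baba is in L, so it is the only candidate that could play the role of s.
(In a complete proof one picks s in terms of the pumping length p so that |s| ≥ p is guaranteed; a fixed string like baba illustrates the shape of such an s.)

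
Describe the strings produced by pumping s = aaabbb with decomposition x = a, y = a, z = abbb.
{xy^i z : i ≥ 0} = {a^(2+i) b^3 : i ≥ 0} = {aabbb, aaabbb, aaaabbb, ...}

With x = a, y = a, z = abbb: Starting with aaabbb and pumping the second 'a', we get strings with 2+i a's followed by 3 b's for i = 0, 1, 2, ...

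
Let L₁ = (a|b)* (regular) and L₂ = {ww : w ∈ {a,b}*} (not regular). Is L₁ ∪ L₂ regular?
Yes — L₁ ∪ L₂ is regular.

{ww} ⊆ (a|b)*, so L₁ ∪ L₂ = (a|b)*, which is regular.

Note that the bare facts "L₁ regular, L₂ non-regular" do not settle the question by themselves: the closure of regular languages under ∪, ∩, complement and difference applies only when BOTH operands are regular. With a non-regular operand the result can come out regular or non-regular depending on the specific languages, so one has to work out L₁ ∪ L₂ for this particular pair, as above.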